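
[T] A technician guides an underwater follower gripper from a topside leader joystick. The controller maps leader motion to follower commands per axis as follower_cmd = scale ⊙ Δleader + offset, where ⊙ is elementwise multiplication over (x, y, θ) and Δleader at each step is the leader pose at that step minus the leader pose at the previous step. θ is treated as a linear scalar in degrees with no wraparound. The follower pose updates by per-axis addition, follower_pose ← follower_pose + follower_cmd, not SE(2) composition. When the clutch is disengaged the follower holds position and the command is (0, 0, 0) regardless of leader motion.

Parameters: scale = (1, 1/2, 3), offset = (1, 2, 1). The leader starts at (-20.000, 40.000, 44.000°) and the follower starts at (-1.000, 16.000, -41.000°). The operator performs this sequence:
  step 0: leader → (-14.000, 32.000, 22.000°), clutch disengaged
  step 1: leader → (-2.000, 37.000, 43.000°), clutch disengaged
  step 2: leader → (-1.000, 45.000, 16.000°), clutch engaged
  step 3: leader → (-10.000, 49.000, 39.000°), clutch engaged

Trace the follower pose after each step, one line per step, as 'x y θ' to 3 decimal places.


-1.000 16.000 -41.000
-1.000 16.000 -41.000
1.000 22.000 -121.000
-7.000 26.000 -51.000

step 0: Δleader=(6.000, -8.000, -22.000°), disengaged; cmd=(0,0,0) → follower holds at (-1.000, 16.000, -41.000°)
step 1: Δleader=(12.000, 5.000, 21.000°), disengaged; cmd=(0,0,0) → follower holds at (-1.000, 16.000, -41.000°)
step 2: Δleader=(1.000, 8.000, -27.000°), engaged; cmd=(2.000, 6.000, -80.000°) → follower=(1.000, 22.000, -121.000°)
step 3: Δleader=(-9.000, 4.000, 23.000°), engaged; cmd=(-8.000, 4.000, 70.000°) → follower=(-7.000, 26.000, -51.000°)


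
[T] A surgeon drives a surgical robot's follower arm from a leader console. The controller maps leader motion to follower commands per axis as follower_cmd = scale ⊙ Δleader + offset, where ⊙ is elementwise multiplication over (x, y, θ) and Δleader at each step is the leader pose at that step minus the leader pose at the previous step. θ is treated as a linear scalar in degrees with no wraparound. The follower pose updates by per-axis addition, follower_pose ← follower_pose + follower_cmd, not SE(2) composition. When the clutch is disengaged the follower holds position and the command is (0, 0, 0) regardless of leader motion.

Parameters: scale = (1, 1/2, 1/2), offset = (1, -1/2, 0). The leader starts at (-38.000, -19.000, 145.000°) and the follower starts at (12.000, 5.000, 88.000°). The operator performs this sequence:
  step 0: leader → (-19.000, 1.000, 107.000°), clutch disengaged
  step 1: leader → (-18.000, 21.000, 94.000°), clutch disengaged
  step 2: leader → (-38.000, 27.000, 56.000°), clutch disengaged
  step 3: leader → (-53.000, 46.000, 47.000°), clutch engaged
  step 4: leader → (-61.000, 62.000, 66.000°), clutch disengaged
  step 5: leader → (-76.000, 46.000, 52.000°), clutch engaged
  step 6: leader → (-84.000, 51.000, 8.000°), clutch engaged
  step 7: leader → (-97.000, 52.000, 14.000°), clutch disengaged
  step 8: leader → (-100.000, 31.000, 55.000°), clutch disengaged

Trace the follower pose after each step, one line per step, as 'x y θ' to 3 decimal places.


12.000 5.000 88.000
12.000 5.000 88.000
12.000 5.000 88.000
-2.000 14.000 83.500
-2.000 14.000 83.500
-16.000 5.500 76.500
-23.000 7.500 54.500
-23.000 7.500 54.500
-23.000 7.500 54.500

step 0: Δleader=(19.000, 20.000, -38.000°), disengaged; cmd=(0,0,0) → follower holds at (12.000, 5.000, 88.000°)
step 1: Δleader=(1.000, 20.000, -13.000°), disengaged; cmd=(0,0,0) → follower holds at (12.000, 5.000, 88.000°)
step 2: Δleader=(-20.000, 6.000, -38.000°), disengaged; cmd=(0,0,0) → follower holds at (12.000, 5.000, 88.000°)
step 3: Δleader=(-15.000, 19.000, -9.000°), engaged; cmd=(-14.000, 9.000, -4.500°) → follower=(-2.000, 14.000, 83.500°)
step 4: Δleader=(-8.000, 16.000, 19.000°), disengaged; cmd=(0,0,0) → follower holds at (-2.000, 14.000, 83.500°)
step 5: Δleader=(-15.000, -16.000, -14.000°), engaged; cmd=(-14.000, -8.500, -7.000°) → follower=(-16.000, 5.500, 76.500°)
step 6: Δleader=(-8.000, 5.000, -44.000°), engaged; cmd=(-7.000, 2.000, -22.000°) → follower=(-23.000, 7.500, 54.500°)
step 7: Δleader=(-13.000, 1.000, 6.000°), disengaged; cmd=(0,0,0) → follower holds at (-23.000, 7.500, 54.500°)
step 8: Δleader=(-3.000, -21.000, 41.000°), disengaged; cmd=(0,0,0) → follower holds at (-23.000, 7.500, 54.500°)


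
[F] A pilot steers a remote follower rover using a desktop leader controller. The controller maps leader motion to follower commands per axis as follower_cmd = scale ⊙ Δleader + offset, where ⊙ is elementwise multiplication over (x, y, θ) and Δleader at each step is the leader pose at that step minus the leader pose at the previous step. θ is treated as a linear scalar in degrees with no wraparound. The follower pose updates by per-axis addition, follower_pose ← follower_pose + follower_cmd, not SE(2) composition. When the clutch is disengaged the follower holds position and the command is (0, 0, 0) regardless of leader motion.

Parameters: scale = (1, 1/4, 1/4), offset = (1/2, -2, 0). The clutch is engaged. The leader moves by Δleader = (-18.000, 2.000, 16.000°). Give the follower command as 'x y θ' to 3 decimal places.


axis x: 1·-18.000 + 1/2 = -17.500
axis y: 1/4·2.000 + -2 = -1.500
axis θ: 1/4·16.000 + 0 = 4.000

-17.500 -1.500 4.000


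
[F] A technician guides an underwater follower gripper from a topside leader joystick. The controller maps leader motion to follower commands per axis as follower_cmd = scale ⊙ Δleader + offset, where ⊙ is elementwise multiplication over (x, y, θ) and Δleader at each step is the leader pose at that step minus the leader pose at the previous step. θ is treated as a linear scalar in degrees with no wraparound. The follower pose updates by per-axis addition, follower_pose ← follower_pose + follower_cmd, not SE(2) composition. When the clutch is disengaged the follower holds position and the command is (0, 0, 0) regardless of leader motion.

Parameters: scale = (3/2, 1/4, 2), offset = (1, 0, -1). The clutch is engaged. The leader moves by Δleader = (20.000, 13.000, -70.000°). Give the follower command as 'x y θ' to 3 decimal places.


axis x: 3/2·20.000 + 1 = 31.000
axis y: 1/4·13.000 + 0 = 3.250
axis θ: 2·-70.000 + -1 = -141.000

31.000 3.250 -141.000


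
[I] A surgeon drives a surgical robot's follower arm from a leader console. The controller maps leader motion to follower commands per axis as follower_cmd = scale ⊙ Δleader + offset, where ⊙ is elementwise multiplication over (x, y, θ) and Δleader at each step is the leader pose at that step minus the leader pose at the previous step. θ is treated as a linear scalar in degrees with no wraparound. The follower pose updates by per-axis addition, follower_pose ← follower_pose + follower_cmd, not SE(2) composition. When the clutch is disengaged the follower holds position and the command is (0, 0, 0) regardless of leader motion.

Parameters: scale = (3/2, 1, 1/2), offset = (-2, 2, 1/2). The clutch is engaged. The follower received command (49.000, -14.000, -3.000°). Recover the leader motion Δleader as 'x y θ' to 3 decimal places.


34.000 -16.000 -7.000

axis x: (49.000 − -2) / (3/2) = 34.000
axis y: (-14.000 − 2) / (1) = -16.000
axis θ: (-3.000 − 1/2) / (1/2) = -7.000


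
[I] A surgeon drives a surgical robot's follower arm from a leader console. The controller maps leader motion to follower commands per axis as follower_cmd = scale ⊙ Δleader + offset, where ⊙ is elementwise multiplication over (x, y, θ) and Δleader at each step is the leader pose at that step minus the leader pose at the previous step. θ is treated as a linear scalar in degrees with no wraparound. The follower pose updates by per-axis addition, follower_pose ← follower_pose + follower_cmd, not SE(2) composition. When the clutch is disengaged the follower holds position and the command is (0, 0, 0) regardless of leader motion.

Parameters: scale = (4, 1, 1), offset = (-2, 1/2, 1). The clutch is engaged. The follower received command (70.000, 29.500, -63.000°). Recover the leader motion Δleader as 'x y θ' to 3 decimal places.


axis x: (70.000 − -2) / (4) = 18.000
axis y: (29.500 − 1/2) / (1) = 29.000
axis θ: (-63.000 − 1) / (1) = -64.000

18.000 29.000 -64.000


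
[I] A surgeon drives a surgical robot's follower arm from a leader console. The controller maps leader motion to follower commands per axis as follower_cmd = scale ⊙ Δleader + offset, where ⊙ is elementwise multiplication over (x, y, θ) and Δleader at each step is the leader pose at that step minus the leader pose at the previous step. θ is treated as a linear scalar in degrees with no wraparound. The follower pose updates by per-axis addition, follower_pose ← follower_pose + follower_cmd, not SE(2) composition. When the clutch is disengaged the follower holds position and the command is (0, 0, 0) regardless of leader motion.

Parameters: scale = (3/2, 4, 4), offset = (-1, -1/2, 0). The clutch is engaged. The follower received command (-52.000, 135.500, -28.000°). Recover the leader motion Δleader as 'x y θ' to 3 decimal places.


-34.000 34.000 -7.000

axis x: (-52.000 − -1) / (3/2) = -34.000
axis y: (135.500 − -1/2) / (4) = 34.000
axis θ: (-28.000 − 0) / (4) = -7.000


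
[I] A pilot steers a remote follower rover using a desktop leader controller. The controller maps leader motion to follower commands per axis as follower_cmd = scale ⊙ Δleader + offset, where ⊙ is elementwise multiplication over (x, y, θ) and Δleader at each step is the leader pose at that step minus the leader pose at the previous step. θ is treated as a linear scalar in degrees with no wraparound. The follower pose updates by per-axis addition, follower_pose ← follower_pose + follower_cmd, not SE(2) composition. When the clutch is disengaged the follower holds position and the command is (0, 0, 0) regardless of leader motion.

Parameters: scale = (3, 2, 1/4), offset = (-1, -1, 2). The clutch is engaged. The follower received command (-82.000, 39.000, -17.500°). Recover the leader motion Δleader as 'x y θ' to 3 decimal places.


axis x: (-82.000 − -1) / (3) = -27.000
axis y: (39.000 − -1) / (2) = 20.000
axis θ: (-17.500 − 2) / (1/4) = -78.000

-27.000 20.000 -78.000


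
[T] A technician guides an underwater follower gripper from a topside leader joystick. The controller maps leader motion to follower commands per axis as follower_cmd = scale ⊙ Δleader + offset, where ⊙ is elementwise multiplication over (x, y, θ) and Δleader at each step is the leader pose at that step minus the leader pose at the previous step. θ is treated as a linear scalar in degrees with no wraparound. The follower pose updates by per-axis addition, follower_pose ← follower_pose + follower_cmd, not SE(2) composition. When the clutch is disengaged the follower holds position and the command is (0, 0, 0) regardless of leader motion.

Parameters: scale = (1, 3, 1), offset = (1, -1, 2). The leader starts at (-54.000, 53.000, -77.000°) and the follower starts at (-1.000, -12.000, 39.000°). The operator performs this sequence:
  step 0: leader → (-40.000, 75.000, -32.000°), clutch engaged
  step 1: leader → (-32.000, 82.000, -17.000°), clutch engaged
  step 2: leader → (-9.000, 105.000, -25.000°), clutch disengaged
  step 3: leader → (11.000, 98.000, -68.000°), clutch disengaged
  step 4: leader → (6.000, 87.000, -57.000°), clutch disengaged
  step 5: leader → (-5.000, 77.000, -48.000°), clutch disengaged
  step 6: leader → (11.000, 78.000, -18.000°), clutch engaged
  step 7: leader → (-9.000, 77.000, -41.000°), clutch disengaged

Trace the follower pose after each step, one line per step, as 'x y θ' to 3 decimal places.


14.000 53.000 86.000
23.000 73.000 103.000
23.000 73.000 103.000
23.000 73.000 103.000
23.000 73.000 103.000
23.000 73.000 103.000
40.000 75.000 135.000
40.000 75.000 135.000

step 0: Δleader=(14.000, 22.000, 45.000°), engaged; cmd=(15.000, 65.000, 47.000°) → follower=(14.000, 53.000, 86.000°)
step 1: Δleader=(8.000, 7.000, 15.000°), engaged; cmd=(9.000, 20.000, 17.000°) → follower=(23.000, 73.000, 103.000°)
step 2: Δleader=(23.000, 23.000, -8.000°), disengaged; cmd=(0,0,0) → follower holds at (23.000, 73.000, 103.000°)
step 3: Δleader=(20.000, -7.000, -43.000°), disengaged; cmd=(0,0,0) → follower holds at (23.000, 73.000, 103.000°)
step 4: Δleader=(-5.000, -11.000, 11.000°), disengaged; cmd=(0,0,0) → follower holds at (23.000, 73.000, 103.000°)
step 5: Δleader=(-11.000, -10.000, 9.000°), disengaged; cmd=(0,0,0) → follower holds at (23.000, 73.000, 103.000°)
step 6: Δleader=(16.000, 1.000, 30.000°), engaged; cmd=(17.000, 2.000, 32.000°) → follower=(40.000, 75.000, 135.000°)
step 7: Δleader=(-20.000, -1.000, -23.000°), disengaged; cmd=(0,0,0) → follower holds at (40.000, 75.000, 135.000°)


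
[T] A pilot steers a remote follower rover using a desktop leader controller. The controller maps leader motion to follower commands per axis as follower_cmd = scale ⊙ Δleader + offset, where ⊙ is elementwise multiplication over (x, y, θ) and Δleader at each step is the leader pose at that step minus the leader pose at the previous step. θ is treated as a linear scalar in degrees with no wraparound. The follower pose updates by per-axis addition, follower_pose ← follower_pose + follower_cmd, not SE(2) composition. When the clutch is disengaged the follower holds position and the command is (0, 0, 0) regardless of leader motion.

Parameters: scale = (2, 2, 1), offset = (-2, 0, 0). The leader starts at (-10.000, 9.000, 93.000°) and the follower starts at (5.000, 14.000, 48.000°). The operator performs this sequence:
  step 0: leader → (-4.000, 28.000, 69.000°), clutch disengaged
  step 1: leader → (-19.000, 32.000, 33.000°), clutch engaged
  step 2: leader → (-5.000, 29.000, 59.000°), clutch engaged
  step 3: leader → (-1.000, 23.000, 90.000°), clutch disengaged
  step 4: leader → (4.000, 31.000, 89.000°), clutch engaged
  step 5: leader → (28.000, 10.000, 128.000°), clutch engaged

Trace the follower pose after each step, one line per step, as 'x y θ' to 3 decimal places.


5.000 14.000 48.000
-27.000 22.000 12.000
-1.000 16.000 38.000
-1.000 16.000 38.000
7.000 32.000 37.000
53.000 -10.000 76.000

step 0: Δleader=(6.000, 19.000, -24.000°), disengaged; cmd=(0,0,0) → follower holds at (5.000, 14.000, 48.000°)
step 1: Δleader=(-15.000, 4.000, -36.000°), engaged; cmd=(-32.000, 8.000, -36.000°) → follower=(-27.000, 22.000, 12.000°)
step 2: Δleader=(14.000, -3.000, 26.000°), engaged; cmd=(26.000, -6.000, 26.000°) → follower=(-1.000, 16.000, 38.000°)
step 3: Δleader=(4.000, -6.000, 31.000°), disengaged; cmd=(0,0,0) → follower holds at (-1.000, 16.000, 38.000°)
step 4: Δleader=(5.000, 8.000, -1.000°), engaged; cmd=(8.000, 16.000, -1.000°) → follower=(7.000, 32.000, 37.000°)
step 5: Δleader=(24.000, -21.000, 39.000°), engaged; cmd=(46.000, -42.000, 39.000°) → follower=(53.000, -10.000, 76.000°)


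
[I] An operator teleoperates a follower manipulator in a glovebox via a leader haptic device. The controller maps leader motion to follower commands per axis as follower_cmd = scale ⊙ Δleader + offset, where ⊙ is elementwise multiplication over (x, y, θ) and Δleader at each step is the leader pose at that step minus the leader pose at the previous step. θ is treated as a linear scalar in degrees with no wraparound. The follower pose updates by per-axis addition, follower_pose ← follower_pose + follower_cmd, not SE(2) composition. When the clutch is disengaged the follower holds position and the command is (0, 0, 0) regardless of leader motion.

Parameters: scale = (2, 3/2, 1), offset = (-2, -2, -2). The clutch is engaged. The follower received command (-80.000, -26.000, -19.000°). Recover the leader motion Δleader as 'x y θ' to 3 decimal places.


axis x: (-80.000 − -2) / (2) = -39.000
axis y: (-26.000 − -2) / (3/2) = -16.000
axis θ: (-19.000 − -2) / (1) = -17.000

-39.000 -16.000 -17.000


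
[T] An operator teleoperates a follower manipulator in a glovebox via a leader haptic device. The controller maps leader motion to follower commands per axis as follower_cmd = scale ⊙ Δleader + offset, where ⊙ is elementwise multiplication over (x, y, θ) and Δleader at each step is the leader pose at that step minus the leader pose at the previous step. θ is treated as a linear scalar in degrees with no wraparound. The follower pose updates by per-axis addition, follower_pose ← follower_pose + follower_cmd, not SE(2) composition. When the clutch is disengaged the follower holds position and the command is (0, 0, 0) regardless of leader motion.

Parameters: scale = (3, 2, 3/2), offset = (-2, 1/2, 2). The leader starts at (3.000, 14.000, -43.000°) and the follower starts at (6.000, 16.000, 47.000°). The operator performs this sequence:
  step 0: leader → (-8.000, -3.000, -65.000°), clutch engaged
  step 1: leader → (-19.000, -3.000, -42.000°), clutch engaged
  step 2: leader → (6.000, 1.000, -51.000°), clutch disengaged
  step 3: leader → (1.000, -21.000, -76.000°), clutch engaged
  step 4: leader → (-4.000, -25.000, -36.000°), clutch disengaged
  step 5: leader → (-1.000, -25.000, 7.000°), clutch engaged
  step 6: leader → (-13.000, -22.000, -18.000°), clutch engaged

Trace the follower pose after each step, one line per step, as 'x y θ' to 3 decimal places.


-29.000 -17.500 16.000
-64.000 -17.000 52.500
-64.000 -17.000 52.500
-81.000 -60.500 17.000
-81.000 -60.500 17.000
-74.000 -60.000 83.500
-112.000 -53.500 48.000

step 0: Δleader=(-11.000, -17.000, -22.000°), engaged; cmd=(-35.000, -33.500, -31.000°) → follower=(-29.000, -17.500, 16.000°)
step 1: Δleader=(-11.000, 0.000, 23.000°), engaged; cmd=(-35.000, 0.500, 36.500°) → follower=(-64.000, -17.000, 52.500°)
step 2: Δleader=(25.000, 4.000, -9.000°), disengaged; cmd=(0,0,0) → follower holds at (-64.000, -17.000, 52.500°)
step 3: Δleader=(-5.000, -22.000, -25.000°), engaged; cmd=(-17.000, -43.500, -35.500°) → follower=(-81.000, -60.500, 17.000°)
step 4: Δleader=(-5.000, -4.000, 40.000°), disengaged; cmd=(0,0,0) → follower holds at (-81.000, -60.500, 17.000°)
step 5: Δleader=(3.000, 0.000, 43.000°), engaged; cmd=(7.000, 0.500, 66.500°) → follower=(-74.000, -60.000, 83.500°)
step 6: Δleader=(-12.000, 3.000, -25.000°), engaged; cmd=(-38.000, 6.500, -35.500°) → follower=(-112.000, -53.500, 48.000°)


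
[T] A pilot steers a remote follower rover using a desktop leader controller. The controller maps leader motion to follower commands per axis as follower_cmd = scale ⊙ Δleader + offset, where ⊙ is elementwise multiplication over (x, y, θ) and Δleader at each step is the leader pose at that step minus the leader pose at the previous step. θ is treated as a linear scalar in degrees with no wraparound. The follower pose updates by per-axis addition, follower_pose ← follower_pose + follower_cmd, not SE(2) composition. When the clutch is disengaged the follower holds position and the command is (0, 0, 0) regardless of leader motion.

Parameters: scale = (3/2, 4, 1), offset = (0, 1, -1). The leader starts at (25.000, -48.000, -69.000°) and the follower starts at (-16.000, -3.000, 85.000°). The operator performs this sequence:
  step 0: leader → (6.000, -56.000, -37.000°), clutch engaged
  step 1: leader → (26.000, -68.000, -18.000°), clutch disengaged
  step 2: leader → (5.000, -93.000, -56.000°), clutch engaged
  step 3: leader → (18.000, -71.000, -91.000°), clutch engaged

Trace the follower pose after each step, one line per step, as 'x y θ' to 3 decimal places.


-44.500 -34.000 116.000
-44.500 -34.000 116.000
-76.000 -133.000 77.000
-56.500 -44.000 41.000

step 0: Δleader=(-19.000, -8.000, 32.000°), engaged; cmd=(-28.500, -31.000, 31.000°) → follower=(-44.500, -34.000, 116.000°)
step 1: Δleader=(20.000, -12.000, 19.000°), disengaged; cmd=(0,0,0) → follower holds at (-44.500, -34.000, 116.000°)
step 2: Δleader=(-21.000, -25.000, -38.000°), engaged; cmd=(-31.500, -99.000, -39.000°) → follower=(-76.000, -133.000, 77.000°)
step 3: Δleader=(13.000, 22.000, -35.000°), engaged; cmd=(19.500, 89.000, -36.000°) → follower=(-56.500, -44.000, 41.000°)


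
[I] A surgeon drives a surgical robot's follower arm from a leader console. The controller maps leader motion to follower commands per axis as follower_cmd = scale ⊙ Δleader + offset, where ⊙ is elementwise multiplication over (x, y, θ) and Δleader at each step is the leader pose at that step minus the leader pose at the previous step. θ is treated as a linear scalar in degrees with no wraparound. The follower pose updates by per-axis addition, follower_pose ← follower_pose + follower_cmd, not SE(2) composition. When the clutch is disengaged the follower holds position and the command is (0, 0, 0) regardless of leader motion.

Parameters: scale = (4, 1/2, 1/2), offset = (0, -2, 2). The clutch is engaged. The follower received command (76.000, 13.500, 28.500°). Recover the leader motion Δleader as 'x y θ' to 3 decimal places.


axis x: (76.000 − 0) / (4) = 19.000
axis y: (13.500 − -2) / (1/2) = 31.000
axis θ: (28.500 − 2) / (1/2) = 53.000

19.000 31.000 53.000


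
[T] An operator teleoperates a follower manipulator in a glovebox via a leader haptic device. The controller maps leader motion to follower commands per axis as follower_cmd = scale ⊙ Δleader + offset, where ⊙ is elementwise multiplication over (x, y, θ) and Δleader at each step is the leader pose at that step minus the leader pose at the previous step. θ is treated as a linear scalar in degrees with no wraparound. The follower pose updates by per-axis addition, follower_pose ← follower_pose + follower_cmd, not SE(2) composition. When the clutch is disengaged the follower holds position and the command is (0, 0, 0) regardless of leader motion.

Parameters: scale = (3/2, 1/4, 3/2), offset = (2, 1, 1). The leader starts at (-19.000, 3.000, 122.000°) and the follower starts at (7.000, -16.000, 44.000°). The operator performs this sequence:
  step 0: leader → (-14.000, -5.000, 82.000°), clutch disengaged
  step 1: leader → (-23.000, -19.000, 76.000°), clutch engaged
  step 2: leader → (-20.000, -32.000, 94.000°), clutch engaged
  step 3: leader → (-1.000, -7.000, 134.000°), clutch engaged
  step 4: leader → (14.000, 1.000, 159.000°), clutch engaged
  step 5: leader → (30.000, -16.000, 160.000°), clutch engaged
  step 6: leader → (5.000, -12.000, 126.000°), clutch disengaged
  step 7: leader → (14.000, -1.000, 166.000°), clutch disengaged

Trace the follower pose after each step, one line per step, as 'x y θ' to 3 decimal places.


step 0: Δleader=(5.000, -8.000, -40.000°), disengaged; cmd=(0,0,0) → follower holds at (7.000, -16.000, 44.000°)
step 1: Δleader=(-9.000, -14.000, -6.000°), engaged; cmd=(-11.500, -2.500, -8.000°) → follower=(-4.500, -18.500, 36.000°)
step 2: Δleader=(3.000, -13.000, 18.000°), engaged; cmd=(6.500, -2.250, 28.000°) → follower=(2.000, -20.750, 64.000°)
step 3: Δleader=(19.000, 25.000, 40.000°), engaged; cmd=(30.500, 7.250, 61.000°) → follower=(32.500, -13.500, 125.000°)
step 4: Δleader=(15.000, 8.000, 25.000°), engaged; cmd=(24.500, 3.000, 38.500°) → follower=(57.000, -10.500, 163.500°)
step 5: Δleader=(16.000, -17.000, 1.000°), engaged; cmd=(26.000, -3.250, 2.500°) → follower=(83.000, -13.750, 166.000°)
step 6: Δleader=(-25.000, 4.000, -34.000°), disengaged; cmd=(0,0,0) → follower holds at (83.000, -13.750, 166.000°)
step 7: Δleader=(9.000, 11.000, 40.000°), disengaged; cmd=(0,0,0) → follower holds at (83.000, -13.750, 166.000°)

7.000 -16.000 44.000
-4.500 -18.500 36.000
2.000 -20.750 64.000
32.500 -13.500 125.000
57.000 -10.500 163.500
83.000 -13.750 166.000
83.000 -13.750 166.000
83.000 -13.750 166.000


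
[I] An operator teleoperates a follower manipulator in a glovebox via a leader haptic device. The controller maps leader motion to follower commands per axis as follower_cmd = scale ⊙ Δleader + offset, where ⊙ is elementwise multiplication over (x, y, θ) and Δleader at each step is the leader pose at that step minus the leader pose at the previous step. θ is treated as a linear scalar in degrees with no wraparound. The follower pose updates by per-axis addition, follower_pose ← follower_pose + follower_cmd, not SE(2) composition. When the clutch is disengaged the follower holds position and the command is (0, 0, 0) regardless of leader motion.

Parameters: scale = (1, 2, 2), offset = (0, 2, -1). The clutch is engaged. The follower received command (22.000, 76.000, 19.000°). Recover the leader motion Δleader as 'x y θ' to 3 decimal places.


22.000 37.000 10.000

axis x: (22.000 − 0) / (1) = 22.000
axis y: (76.000 − 2) / (2) = 37.000
axis θ: (19.000 − -1) / (2) = 10.000


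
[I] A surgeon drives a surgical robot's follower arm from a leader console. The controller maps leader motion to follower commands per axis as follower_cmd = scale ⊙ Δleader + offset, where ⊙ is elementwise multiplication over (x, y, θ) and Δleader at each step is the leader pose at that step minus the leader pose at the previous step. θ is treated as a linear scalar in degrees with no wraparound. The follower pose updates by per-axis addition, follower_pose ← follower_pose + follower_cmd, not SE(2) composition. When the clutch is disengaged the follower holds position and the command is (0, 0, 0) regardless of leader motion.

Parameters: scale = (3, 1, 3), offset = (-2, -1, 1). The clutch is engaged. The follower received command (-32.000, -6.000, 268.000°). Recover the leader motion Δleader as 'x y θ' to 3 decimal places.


axis x: (-32.000 − -2) / (3) = -10.000
axis y: (-6.000 − -1) / (1) = -5.000
axis θ: (268.000 − 1) / (3) = 89.000

-10.000 -5.000 89.000


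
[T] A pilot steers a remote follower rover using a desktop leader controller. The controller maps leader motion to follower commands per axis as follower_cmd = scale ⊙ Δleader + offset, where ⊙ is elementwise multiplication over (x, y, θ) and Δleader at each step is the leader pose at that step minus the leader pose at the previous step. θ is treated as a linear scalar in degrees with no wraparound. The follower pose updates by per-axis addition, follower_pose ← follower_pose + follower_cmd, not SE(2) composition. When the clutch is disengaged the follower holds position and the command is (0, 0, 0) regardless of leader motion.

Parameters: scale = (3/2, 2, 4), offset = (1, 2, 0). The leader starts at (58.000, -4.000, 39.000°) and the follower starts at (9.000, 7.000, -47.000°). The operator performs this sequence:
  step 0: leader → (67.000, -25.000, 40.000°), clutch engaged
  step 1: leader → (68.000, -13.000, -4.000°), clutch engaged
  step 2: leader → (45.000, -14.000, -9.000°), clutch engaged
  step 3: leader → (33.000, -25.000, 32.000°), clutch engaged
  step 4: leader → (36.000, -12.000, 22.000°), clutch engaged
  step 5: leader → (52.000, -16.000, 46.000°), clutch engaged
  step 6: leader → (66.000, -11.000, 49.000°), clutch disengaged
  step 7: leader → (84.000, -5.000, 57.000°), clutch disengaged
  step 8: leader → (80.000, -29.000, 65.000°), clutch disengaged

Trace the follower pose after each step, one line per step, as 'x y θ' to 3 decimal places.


23.500 -33.000 -43.000
26.000 -7.000 -219.000
-7.500 -7.000 -239.000
-24.500 -27.000 -75.000
-19.000 1.000 -115.000
6.000 -5.000 -19.000
6.000 -5.000 -19.000
6.000 -5.000 -19.000
6.000 -5.000 -19.000

step 0: Δleader=(9.000, -21.000, 1.000°), engaged; cmd=(14.500, -40.000, 4.000°) → follower=(23.500, -33.000, -43.000°)
step 1: Δleader=(1.000, 12.000, -44.000°), engaged; cmd=(2.500, 26.000, -176.000°) → follower=(26.000, -7.000, -219.000°)
step 2: Δleader=(-23.000, -1.000, -5.000°), engaged; cmd=(-33.500, 0.000, -20.000°) → follower=(-7.500, -7.000, -239.000°)
step 3: Δleader=(-12.000, -11.000, 41.000°), engaged; cmd=(-17.000, -20.000, 164.000°) → follower=(-24.500, -27.000, -75.000°)
step 4: Δleader=(3.000, 13.000, -10.000°), engaged; cmd=(5.500, 28.000, -40.000°) → follower=(-19.000, 1.000, -115.000°)
step 5: Δleader=(16.000, -4.000, 24.000°), engaged; cmd=(25.000, -6.000, 96.000°) → follower=(6.000, -5.000, -19.000°)
step 6: Δleader=(14.000, 5.000, 3.000°), disengaged; cmd=(0,0,0) → follower holds at (6.000, -5.000, -19.000°)
step 7: Δleader=(18.000, 6.000, 8.000°), disengaged; cmd=(0,0,0) → follower holds at (6.000, -5.000, -19.000°)
step 8: Δleader=(-4.000, -24.000, 8.000°), disengaged; cmd=(0,0,0) → follower holds at (6.000, -5.000, -19.000°)


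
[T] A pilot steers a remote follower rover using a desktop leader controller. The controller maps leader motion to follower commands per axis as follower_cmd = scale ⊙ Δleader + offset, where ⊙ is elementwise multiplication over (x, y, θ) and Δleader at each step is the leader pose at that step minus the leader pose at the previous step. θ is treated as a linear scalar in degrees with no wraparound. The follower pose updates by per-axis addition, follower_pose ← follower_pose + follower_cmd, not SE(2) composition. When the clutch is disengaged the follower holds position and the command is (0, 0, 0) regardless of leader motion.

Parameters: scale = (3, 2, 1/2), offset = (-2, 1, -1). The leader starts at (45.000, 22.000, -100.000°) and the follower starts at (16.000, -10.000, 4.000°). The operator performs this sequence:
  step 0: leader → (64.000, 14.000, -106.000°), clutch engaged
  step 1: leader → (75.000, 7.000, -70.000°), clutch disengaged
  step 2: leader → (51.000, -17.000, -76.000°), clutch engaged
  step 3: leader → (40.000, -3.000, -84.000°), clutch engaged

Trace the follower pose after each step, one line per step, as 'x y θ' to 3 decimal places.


71.000 -25.000 0.000
71.000 -25.000 0.000
-3.000 -72.000 -4.000
-38.000 -43.000 -9.000

step 0: Δleader=(19.000, -8.000, -6.000°), engaged; cmd=(55.000, -15.000, -4.000°) → follower=(71.000, -25.000, 0.000°)
step 1: Δleader=(11.000, -7.000, 36.000°), disengaged; cmd=(0,0,0) → follower holds at (71.000, -25.000, 0.000°)
step 2: Δleader=(-24.000, -24.000, -6.000°), engaged; cmd=(-74.000, -47.000, -4.000°) → follower=(-3.000, -72.000, -4.000°)
step 3: Δleader=(-11.000, 14.000, -8.000°), engaged; cmd=(-35.000, 29.000, -5.000°) → follower=(-38.000, -43.000, -9.000°)


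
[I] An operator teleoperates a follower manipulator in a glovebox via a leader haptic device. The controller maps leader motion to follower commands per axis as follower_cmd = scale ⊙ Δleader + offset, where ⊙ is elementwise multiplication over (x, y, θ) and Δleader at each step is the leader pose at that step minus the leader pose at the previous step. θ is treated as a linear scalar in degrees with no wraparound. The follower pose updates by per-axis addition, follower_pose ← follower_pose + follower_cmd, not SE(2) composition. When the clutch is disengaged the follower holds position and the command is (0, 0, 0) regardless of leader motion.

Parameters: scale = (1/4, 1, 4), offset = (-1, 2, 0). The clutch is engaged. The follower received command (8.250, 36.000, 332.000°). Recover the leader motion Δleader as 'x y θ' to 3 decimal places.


37.000 34.000 83.000

axis x: (8.250 − -1) / (1/4) = 37.000
axis y: (36.000 − 2) / (1) = 34.000
axis θ: (332.000 − 0) / (4) = 83.000


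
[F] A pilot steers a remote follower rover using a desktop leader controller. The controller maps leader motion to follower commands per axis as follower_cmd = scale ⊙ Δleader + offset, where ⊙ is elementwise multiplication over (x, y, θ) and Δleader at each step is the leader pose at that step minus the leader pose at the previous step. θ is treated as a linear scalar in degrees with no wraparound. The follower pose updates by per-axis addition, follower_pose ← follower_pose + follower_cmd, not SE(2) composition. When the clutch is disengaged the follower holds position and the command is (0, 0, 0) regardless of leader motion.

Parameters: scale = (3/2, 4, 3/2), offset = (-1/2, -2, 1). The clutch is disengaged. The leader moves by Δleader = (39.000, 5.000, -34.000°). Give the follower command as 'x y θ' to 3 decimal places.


0.000 0.000 0.000

clutch disengaged → follower holds; cmd = (0, 0, 0)


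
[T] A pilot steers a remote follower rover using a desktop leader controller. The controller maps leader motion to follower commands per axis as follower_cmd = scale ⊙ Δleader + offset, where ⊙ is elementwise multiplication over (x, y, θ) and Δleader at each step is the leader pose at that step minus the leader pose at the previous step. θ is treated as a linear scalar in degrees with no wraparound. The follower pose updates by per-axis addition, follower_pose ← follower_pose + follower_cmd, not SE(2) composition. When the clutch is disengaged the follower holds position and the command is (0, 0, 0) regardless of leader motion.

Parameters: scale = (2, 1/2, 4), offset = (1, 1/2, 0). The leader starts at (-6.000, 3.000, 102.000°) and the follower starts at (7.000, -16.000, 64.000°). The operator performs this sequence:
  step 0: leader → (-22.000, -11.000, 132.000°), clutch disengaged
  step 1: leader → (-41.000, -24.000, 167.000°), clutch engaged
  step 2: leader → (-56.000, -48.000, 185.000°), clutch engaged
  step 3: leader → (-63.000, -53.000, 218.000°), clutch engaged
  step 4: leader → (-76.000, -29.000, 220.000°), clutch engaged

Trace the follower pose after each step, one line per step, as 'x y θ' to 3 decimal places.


step 0: Δleader=(-16.000, -14.000, 30.000°), disengaged; cmd=(0,0,0) → follower holds at (7.000, -16.000, 64.000°)
step 1: Δleader=(-19.000, -13.000, 35.000°), engaged; cmd=(-37.000, -6.000, 140.000°) → follower=(-30.000, -22.000, 204.000°)
step 2: Δleader=(-15.000, -24.000, 18.000°), engaged; cmd=(-29.000, -11.500, 72.000°) → follower=(-59.000, -33.500, 276.000°)
step 3: Δleader=(-7.000, -5.000, 33.000°), engaged; cmd=(-13.000, -2.000, 132.000°) → follower=(-72.000, -35.500, 408.000°)
step 4: Δleader=(-13.000, 24.000, 2.000°), engaged; cmd=(-25.000, 12.500, 8.000°) → follower=(-97.000, -23.000, 416.000°)

7.000 -16.000 64.000
-30.000 -22.000 204.000
-59.000 -33.500 276.000
-72.000 -35.500 408.000
-97.000 -23.000 416.000


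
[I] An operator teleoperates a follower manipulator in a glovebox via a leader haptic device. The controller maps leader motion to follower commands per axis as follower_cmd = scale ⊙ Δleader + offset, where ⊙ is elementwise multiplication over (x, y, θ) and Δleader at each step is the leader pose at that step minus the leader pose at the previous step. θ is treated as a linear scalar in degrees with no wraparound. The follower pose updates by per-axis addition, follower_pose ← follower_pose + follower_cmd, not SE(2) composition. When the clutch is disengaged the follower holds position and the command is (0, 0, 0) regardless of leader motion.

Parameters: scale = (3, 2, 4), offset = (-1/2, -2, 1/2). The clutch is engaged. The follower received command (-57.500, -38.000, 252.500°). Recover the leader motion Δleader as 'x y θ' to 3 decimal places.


axis x: (-57.500 − -1/2) / (3) = -19.000
axis y: (-38.000 − -2) / (2) = -18.000
axis θ: (252.500 − 1/2) / (4) = 63.000

-19.000 -18.000 63.000


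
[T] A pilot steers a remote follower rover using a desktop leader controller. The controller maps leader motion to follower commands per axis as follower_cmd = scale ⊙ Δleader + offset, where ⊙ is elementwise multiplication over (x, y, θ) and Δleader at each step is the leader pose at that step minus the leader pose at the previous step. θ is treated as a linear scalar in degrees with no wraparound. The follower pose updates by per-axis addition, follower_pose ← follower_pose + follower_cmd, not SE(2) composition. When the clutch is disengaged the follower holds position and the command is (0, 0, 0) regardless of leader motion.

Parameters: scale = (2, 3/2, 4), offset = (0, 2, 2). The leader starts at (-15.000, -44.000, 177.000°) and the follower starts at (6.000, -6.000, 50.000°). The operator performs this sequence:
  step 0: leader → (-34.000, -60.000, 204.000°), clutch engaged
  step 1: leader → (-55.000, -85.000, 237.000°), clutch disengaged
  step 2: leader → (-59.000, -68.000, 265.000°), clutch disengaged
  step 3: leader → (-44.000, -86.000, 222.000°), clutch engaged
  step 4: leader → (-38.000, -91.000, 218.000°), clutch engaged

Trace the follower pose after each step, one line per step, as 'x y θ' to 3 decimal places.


step 0: Δleader=(-19.000, -16.000, 27.000°), engaged; cmd=(-38.000, -22.000, 110.000°) → follower=(-32.000, -28.000, 160.000°)
step 1: Δleader=(-21.000, -25.000, 33.000°), disengaged; cmd=(0,0,0) → follower holds at (-32.000, -28.000, 160.000°)
step 2: Δleader=(-4.000, 17.000, 28.000°), disengaged; cmd=(0,0,0) → follower holds at (-32.000, -28.000, 160.000°)
step 3: Δleader=(15.000, -18.000, -43.000°), engaged; cmd=(30.000, -25.000, -170.000°) → follower=(-2.000, -53.000, -10.000°)
step 4: Δleader=(6.000, -5.000, -4.000°), engaged; cmd=(12.000, -5.500, -14.000°) → follower=(10.000, -58.500, -24.000°)

-32.000 -28.000 160.000
-32.000 -28.000 160.000
-32.000 -28.000 160.000
-2.000 -53.000 -10.000
10.000 -58.500 -24.000


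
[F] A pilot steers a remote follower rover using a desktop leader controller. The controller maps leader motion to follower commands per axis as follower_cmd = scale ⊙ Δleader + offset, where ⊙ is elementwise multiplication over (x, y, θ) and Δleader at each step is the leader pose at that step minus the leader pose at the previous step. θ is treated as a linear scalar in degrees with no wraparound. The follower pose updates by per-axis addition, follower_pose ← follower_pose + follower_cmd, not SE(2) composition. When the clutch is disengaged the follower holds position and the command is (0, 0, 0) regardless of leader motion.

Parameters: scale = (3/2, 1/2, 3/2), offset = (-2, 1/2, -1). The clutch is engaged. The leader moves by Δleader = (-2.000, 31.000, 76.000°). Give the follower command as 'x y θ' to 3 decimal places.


axis x: 3/2·-2.000 + -2 = -5.000
axis y: 1/2·31.000 + 1/2 = 16.000
axis θ: 3/2·76.000 + -1 = 113.000

-5.000 16.000 113.000


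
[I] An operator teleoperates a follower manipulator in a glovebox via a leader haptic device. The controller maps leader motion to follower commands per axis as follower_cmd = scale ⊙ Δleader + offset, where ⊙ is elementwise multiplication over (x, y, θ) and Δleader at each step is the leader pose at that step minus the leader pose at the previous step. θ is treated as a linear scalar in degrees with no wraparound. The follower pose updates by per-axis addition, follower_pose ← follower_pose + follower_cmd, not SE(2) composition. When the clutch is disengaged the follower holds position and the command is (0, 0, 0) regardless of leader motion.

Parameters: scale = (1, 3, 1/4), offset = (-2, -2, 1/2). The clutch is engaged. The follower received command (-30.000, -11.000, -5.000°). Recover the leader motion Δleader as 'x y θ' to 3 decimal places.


axis x: (-30.000 − -2) / (1) = -28.000
axis y: (-11.000 − -2) / (3) = -3.000
axis θ: (-5.000 − 1/2) / (1/4) = -22.000

-28.000 -3.000 -22.000


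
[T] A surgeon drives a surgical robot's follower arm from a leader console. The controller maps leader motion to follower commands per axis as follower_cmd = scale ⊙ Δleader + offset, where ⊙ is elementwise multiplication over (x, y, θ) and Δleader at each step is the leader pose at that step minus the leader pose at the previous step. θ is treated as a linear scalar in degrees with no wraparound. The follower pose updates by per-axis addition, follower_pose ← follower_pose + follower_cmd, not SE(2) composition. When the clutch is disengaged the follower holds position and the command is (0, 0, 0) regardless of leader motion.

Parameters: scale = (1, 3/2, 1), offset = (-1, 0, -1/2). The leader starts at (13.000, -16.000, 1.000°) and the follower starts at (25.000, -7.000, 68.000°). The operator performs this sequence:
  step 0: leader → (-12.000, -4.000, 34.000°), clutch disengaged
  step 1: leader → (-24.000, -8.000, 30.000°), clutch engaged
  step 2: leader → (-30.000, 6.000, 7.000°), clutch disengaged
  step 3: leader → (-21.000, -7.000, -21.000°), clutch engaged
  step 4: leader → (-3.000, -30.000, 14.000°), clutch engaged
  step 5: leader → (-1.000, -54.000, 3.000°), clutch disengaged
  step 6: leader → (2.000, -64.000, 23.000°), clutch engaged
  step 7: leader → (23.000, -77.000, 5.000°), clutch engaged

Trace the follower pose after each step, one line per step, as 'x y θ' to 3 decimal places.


25.000 -7.000 68.000
12.000 -13.000 63.500
12.000 -13.000 63.500
20.000 -32.500 35.000
37.000 -67.000 69.500
37.000 -67.000 69.500
39.000 -82.000 89.000
59.000 -101.500 70.500

step 0: Δleader=(-25.000, 12.000, 33.000°), disengaged; cmd=(0,0,0) → follower holds at (25.000, -7.000, 68.000°)
step 1: Δleader=(-12.000, -4.000, -4.000°), engaged; cmd=(-13.000, -6.000, -4.500°) → follower=(12.000, -13.000, 63.500°)
step 2: Δleader=(-6.000, 14.000, -23.000°), disengaged; cmd=(0,0,0) → follower holds at (12.000, -13.000, 63.500°)
step 3: Δleader=(9.000, -13.000, -28.000°), engaged; cmd=(8.000, -19.500, -28.500°) → follower=(20.000, -32.500, 35.000°)
step 4: Δleader=(18.000, -23.000, 35.000°), engaged; cmd=(17.000, -34.500, 34.500°) → follower=(37.000, -67.000, 69.500°)
step 5: Δleader=(2.000, -24.000, -11.000°), disengaged; cmd=(0,0,0) → follower holds at (37.000, -67.000, 69.500°)
step 6: Δleader=(3.000, -10.000, 20.000°), engaged; cmd=(2.000, -15.000, 19.500°) → follower=(39.000, -82.000, 89.000°)
step 7: Δleader=(21.000, -13.000, -18.000°), engaged; cmd=(20.000, -19.500, -18.500°) → follower=(59.000, -101.500, 70.500°)
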